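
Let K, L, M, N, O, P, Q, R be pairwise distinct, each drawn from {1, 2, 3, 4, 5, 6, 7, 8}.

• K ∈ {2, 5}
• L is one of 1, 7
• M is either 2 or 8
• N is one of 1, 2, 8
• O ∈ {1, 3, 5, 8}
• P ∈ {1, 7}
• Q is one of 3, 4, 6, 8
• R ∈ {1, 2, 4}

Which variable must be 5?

The 8 variables draw from only 8 values {1, 2, 3, 4, 5, 6, 7, 8}, so each is used; only Q can be 6, hence Q = 6.
The 7 still-open variables draw from only 7 values {1, 2, 3, 4, 5, 7, 8}, so each is used; only O can be 3, hence O = 3.
The 6 still-open variables together cover exactly {1, 2, 4, 5, 7, 8} — 6 values for 6 variables — and 4 appears only in R's list, so R = 4.
The 5 still-open variables draw from only 5 values {1, 2, 5, 7, 8}, so each is used; only K can be 5, hence K = 5.

K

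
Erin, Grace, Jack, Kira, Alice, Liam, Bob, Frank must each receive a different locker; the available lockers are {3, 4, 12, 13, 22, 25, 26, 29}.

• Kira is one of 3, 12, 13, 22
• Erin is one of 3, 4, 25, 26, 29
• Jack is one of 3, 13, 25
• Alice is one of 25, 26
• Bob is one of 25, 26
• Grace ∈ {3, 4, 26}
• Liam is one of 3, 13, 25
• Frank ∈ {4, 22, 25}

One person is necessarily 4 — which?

Grace

Among the 8 variables, 12 fits only Kira (and all 8 values in {3, 4, 12, 13, 22, 25, 26, 29} must be used), so Kira = 12.
The 7 still-open variables together cover exactly {3, 4, 13, 22, 25, 26, 29} — 7 values for 7 variables — and 22 appears only in Frank's list, so Frank = 22.
Among the 6 still-open variables, 29 fits only Erin (and all 6 values in {3, 4, 13, 25, 26, 29} must be used), so Erin = 29.
Among the 5 still-open variables, 4 fits only Grace (and all 5 values in {3, 4, 13, 25, 26} must be used), so Grace = 4.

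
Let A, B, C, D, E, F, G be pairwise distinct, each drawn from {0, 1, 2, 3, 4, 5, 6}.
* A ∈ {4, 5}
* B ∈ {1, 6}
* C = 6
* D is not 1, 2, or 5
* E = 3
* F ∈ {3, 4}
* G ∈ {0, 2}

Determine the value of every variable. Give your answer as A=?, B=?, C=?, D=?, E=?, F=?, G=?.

A=5, B=1, C=6, D=0, E=3, F=4, G=2

C's domain is down to {6}, so C = 6. So B, D can't be 6.
E must be 3 (only option left). Strike 3 from D, F.
F's domain is down to {4}, so F = 4. Strike 4 from A, D.
A has just one choice, so A = 5.
B has just one choice, so B = 1.
D's domain is down to {0}, so D = 0. Eliminate 0 elsewhere: G.
G has just one choice, so G = 2.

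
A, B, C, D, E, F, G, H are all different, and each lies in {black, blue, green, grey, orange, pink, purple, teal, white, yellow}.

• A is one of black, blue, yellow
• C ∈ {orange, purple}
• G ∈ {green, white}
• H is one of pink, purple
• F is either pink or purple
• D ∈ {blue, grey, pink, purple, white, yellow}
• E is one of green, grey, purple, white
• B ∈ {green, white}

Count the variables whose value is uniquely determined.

2

B and G share exactly the 2 values {green, white}; by pigeonhole those values go to them, so strike green, white from D, E.
The 2 variables F and H are confined to {pink, purple}, which locks those values in; drop them from C, D, E.
C has just one choice, so C = orange.
That leaves E = grey. Eliminate grey elsewhere: D.
Determined: C=orange, E=grey. The other variables each still have more than one consistent value. That makes 2.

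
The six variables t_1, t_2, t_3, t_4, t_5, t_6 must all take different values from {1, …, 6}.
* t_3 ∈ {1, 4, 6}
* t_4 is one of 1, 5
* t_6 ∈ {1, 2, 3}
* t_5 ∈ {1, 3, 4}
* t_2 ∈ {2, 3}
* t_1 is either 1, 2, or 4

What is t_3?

Among the 6 variables, 5 fits only t_4 (and all 6 values in {1, 2, 3, 4, 5, 6} must be used), so t_4 = 5.
The 5 still-open variables together cover exactly {1, 2, 3, 4, 6} — 5 values for 5 variables — and 6 appears only in t_3's list, so t_3 = 6.

6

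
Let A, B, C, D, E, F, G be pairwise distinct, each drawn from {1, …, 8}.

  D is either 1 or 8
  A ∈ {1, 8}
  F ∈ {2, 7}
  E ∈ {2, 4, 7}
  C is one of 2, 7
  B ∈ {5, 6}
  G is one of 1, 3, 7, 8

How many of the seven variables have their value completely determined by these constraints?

2

A and D between them cover only {1, 8} — a naked pair. Remove those values from G.
C and F share exactly the 2 values {2, 7}; by pigeonhole those values go to them, so strike 2, 7 from E, G.
E must be 4 (only option left).
G has just one choice, so G = 3.
Determined: E=4, G=3. The other variables each still have more than one consistent value. That makes 2.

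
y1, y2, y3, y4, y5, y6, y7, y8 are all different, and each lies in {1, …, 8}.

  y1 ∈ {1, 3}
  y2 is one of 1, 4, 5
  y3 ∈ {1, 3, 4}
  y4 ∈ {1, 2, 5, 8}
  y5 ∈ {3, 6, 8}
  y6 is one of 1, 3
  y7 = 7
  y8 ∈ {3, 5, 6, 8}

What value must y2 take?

5

y7's domain is down to {7}, so y7 = 7.
Among the 7 still-open variables, 2 fits only y4 (and all 7 values in {1, 2, 3, 4, 5, 6, 8} must be used), so y4 = 2.
y1 and y6 share exactly the 2 values {1, 3}; by pigeonhole those values go to them, so strike 1, 3 from y2, y3, y5, y8.
y3 must be 4 (only option left). Eliminate 4 elsewhere: y2.
So y2 = 5.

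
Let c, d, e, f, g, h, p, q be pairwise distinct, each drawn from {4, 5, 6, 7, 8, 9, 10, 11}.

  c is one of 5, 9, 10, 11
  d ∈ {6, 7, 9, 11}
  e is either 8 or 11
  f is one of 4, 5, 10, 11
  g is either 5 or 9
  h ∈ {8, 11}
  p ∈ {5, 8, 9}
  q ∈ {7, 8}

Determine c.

10

The 8 variables draw from only 8 values {4, 5, 6, 7, 8, 9, 10, 11}, so each is used; only f can be 4, hence f = 4.
Among the 7 still-open variables, 6 fits only d (and all 7 values in {5, 6, 7, 8, 9, 10, 11} must be used), so d = 6.
Among the 6 still-open variables, 7 fits only q (and all 6 values in {5, 7, 8, 9, 10, 11} must be used), so q = 7.
The 5 still-open variables together cover exactly {5, 8, 9, 10, 11} — 5 values for 5 variables — and 10 appears only in c's list, so c = 10.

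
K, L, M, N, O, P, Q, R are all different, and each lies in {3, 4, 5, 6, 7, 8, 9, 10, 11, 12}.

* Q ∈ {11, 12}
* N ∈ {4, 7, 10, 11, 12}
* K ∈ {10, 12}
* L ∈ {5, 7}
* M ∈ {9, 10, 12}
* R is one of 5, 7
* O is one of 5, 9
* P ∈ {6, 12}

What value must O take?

9

Among the 8 variables, 4 fits only N (and all 8 values in {4, 5, 6, 7, 9, 10, 11, 12} must be used), so N = 4.
The 7 still-open variables draw from only 7 values {5, 6, 7, 9, 10, 11, 12}, so each is used; only P can be 6, hence P = 6.
The 6 still-open variables together cover exactly {5, 7, 9, 10, 11, 12} — 6 values for 6 variables — and 11 appears only in Q's list, so Q = 11.
The 2 variables L and R are confined to {5, 7}, which locks those values in; drop them from O.
So O = 9.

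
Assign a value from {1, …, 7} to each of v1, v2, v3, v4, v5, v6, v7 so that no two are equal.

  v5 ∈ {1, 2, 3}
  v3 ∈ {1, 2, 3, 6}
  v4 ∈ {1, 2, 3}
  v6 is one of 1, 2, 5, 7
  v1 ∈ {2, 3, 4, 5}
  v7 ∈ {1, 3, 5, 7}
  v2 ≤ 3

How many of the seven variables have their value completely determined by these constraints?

2

Among the 7 variables, 4 fits only v1 (and all 7 values in {1, 2, 3, 4, 5, 6, 7} must be used), so v1 = 4.
The 6 still-open variables together cover exactly {1, 2, 3, 5, 6, 7} — 6 values for 6 variables — and 6 appears only in v3's list, so v3 = 6.
v2, v4, v5 share exactly the 3 values {1, 2, 3}; by pigeonhole those values go to them, so strike 1, 2, 3 from v6, v7.
Determined: v1=4, v3=6. The other variables each still have more than one consistent value. That makes 2.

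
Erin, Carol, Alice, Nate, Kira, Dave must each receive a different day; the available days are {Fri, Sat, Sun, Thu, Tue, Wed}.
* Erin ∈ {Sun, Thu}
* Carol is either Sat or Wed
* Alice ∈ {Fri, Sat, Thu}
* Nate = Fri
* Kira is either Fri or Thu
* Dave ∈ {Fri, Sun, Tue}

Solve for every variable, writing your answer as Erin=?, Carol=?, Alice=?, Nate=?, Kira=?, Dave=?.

Nate must be Fri (only option left). Remove Fri from Alice, Kira, Dave.
Kira's domain is down to {Thu}, so Kira = Thu. Strike Thu from Erin, Alice.
Erin has just one choice, so Erin = Sun. So Dave can't be Sun.
Alice has just one choice, so Alice = Sat. Remove Sat from Carol.
Dave has just one choice, so Dave = Tue.
Carol's domain is down to {Wed}, so Carol = Wed.

Erin=Sun, Carol=Wed, Alice=Sat, Nate=Fri, Kira=Thu, Dave=Tue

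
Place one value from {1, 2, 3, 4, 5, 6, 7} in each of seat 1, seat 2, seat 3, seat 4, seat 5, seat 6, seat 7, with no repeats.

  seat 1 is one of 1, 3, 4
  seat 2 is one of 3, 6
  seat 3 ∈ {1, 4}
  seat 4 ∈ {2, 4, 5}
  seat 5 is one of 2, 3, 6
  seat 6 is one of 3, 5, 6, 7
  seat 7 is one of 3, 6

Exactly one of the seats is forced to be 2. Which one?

seat 5

Among the 7 variables, 7 fits only seat 6 (and all 7 values in {1, 2, 3, 4, 5, 6, 7} must be used), so seat 6 = 7.
The 6 still-open variables together cover exactly {1, 2, 3, 4, 5, 6} — 6 values for 6 variables — and 5 appears only in seat 4's list, so seat 4 = 5.
The 5 still-open variables draw from only 5 values {1, 2, 3, 4, 6}, so each is used; only seat 5 can be 2, hence seat 5 = 2.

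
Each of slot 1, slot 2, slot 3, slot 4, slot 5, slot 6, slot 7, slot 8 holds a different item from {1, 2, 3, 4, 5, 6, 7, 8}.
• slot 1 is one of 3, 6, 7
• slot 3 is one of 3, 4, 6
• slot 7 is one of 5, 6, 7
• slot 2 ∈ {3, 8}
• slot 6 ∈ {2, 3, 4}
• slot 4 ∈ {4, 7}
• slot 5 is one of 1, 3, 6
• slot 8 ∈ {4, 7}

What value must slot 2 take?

8

The 8 variables draw from only 8 values {1, 2, 3, 4, 5, 6, 7, 8}, so each is used; only slot 5 can be 1, hence slot 5 = 1.
Among the 7 still-open variables, 2 fits only slot 6 (and all 7 values in {2, 3, 4, 5, 6, 7, 8} must be used), so slot 6 = 2.
The 6 still-open variables together cover exactly {3, 4, 5, 6, 7, 8} — 6 values for 6 variables — and 5 appears only in slot 7's list, so slot 7 = 5.
The 5 still-open variables together cover exactly {3, 4, 6, 7, 8} — 5 values for 5 variables — and 8 appears only in slot 2's list, so slot 2 = 8.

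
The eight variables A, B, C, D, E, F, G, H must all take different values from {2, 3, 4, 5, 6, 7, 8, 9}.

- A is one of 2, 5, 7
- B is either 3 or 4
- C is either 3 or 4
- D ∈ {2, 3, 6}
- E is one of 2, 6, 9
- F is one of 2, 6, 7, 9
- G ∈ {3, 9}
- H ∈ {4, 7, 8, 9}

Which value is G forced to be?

The 8 variables together cover exactly {2, 3, 4, 5, 6, 7, 8, 9} — 8 values for 8 variables — and 5 appears only in A's list, so A = 5.
The 7 still-open variables draw from only 7 values {2, 3, 4, 6, 7, 8, 9}, so each is used; only H can be 8, hence H = 8.
The 6 still-open variables together cover exactly {2, 3, 4, 6, 7, 9} — 6 values for 6 variables — and 7 appears only in F's list, so F = 7.
B and C between them cover only {3, 4} — a naked pair. Remove those values from D, G.
So G = 9.

9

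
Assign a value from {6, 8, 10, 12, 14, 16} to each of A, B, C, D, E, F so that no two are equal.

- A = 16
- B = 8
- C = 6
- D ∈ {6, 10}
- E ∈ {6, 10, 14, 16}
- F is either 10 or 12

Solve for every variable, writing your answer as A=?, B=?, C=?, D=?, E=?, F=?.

A must be 16 (only option left). Eliminate 16 elsewhere: E.
That leaves B = 8.
C's domain is down to {6}, so C = 6. So D, E can't be 6.
D must be 10 (only option left). Remove 10 from E, F.
E's domain is down to {14}, so E = 14.
F's domain is down to {12}, so F = 12.

A=16, B=8, C=6, D=10, E=14, F=12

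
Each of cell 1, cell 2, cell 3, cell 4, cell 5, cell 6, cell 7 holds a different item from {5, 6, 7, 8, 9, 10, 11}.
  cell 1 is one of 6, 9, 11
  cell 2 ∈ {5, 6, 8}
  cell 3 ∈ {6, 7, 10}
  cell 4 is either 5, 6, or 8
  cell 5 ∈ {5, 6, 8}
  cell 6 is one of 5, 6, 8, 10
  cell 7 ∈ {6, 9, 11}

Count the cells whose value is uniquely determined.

The 7 variables draw from only 7 values {5, 6, 7, 8, 9, 10, 11}, so each is used; only cell 3 can be 7, hence cell 3 = 7.
The 6 still-open variables draw from only 6 values {5, 6, 8, 9, 10, 11}, so each is used; only cell 6 can be 10, hence cell 6 = 10.
The 3 variables cell 2, cell 4, cell 5 are confined to {5, 6, 8}, which locks those values in; drop them from cell 1, cell 7.
Determined: cell 3=7, cell 6=10. The other cells each still have more than one consistent value. That makes 2.

2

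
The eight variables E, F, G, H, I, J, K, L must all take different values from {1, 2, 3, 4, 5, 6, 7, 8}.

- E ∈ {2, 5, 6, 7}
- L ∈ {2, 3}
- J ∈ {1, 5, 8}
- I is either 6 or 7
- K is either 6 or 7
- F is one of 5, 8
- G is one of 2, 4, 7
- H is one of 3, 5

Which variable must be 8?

The 8 variables draw from only 8 values {1, 2, 3, 4, 5, 6, 7, 8}, so each is used; only J can be 1, hence J = 1.
The 7 still-open variables draw from only 7 values {2, 3, 4, 5, 6, 7, 8}, so each is used; only G can be 4, hence G = 4.
The 6 still-open variables together cover exactly {2, 3, 5, 6, 7, 8} — 6 values for 6 variables — and 8 appears only in F's list, so F = 8.

F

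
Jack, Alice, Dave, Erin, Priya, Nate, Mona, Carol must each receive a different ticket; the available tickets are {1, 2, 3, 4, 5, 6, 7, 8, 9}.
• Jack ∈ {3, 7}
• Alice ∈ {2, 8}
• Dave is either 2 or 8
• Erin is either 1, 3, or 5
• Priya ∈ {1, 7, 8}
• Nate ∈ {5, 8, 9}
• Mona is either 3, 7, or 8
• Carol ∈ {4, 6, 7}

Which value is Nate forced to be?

9

The 2 variables Alice and Dave are confined to {2, 8}, which locks those values in; drop them from Priya, Nate, Mona.
Jack and Mona between them cover only {3, 7} — a naked pair. Remove those values from Erin, Priya, Carol.
Priya has just one choice, so Priya = 1. So Erin can't be 1.
Erin has just one choice, so Erin = 5. So Nate can't be 5.
So Nate = 9.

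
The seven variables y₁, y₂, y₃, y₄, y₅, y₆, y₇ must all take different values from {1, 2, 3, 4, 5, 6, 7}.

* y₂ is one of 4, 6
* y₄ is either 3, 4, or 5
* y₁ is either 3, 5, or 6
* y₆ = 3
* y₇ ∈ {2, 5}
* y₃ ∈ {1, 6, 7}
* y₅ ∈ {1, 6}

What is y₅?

1

y₆'s domain is down to {3}, so y₆ = 3. Remove 3 from y₁, y₄.
The 6 still-open variables together cover exactly {1, 2, 4, 5, 6, 7} — 6 values for 6 variables — and 2 appears only in y₇'s list, so y₇ = 2.
The 5 still-open variables draw from only 5 values {1, 4, 5, 6, 7}, so each is used; only y₃ can be 7, hence y₃ = 7.
The 4 still-open variables draw from only 4 values {1, 4, 5, 6}, so each is used; only y₅ can be 1, hence y₅ = 1.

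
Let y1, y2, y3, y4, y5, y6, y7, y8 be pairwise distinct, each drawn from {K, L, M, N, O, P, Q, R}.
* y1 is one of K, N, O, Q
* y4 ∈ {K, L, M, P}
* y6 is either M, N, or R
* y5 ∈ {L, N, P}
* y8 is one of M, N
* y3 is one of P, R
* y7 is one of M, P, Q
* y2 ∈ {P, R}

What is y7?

The 8 variables draw from only 8 values {K, L, M, N, O, P, Q, R}, so each is used; only y1 can be O, hence y1 = O.
The 7 still-open variables draw from only 7 values {K, L, M, N, P, Q, R}, so each is used; only y4 can be K, hence y4 = K.
Among the 6 still-open variables, L fits only y5 (and all 6 values in {L, M, N, P, Q, R} must be used), so y5 = L.
The 5 still-open variables draw from only 5 values {M, N, P, Q, R}, so each is used; only y7 can be Q, hence y7 = Q.

Q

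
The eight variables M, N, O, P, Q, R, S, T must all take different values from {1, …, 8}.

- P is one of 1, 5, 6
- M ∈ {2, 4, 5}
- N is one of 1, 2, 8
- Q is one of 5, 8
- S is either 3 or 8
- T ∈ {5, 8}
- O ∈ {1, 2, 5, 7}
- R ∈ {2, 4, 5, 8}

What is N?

The 8 variables together cover exactly {1, 2, 3, 4, 5, 6, 7, 8} — 8 values for 8 variables — and 3 appears only in S's list, so S = 3.
Among the 7 still-open variables, 6 fits only P (and all 7 values in {1, 2, 4, 5, 6, 7, 8} must be used), so P = 6.
The 6 still-open variables draw from only 6 values {1, 2, 4, 5, 7, 8}, so each is used; only O can be 7, hence O = 7.
Among the 5 still-open variables, 1 fits only N (and all 5 values in {1, 2, 4, 5, 8} must be used), so N = 1.

1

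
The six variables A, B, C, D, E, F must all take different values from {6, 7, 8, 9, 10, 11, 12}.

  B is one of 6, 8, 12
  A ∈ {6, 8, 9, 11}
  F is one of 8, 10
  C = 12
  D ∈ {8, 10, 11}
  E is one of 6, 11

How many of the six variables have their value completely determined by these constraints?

C must be 12 (only option left). Eliminate 12 elsewhere: B.
Among the 5 still-open variables, 9 fits only A (and all 5 values in {6, 8, 9, 10, 11} must be used), so A = 9.
Determined: A=9, C=12. The other variables each still have more than one consistent value. That makes 2.

2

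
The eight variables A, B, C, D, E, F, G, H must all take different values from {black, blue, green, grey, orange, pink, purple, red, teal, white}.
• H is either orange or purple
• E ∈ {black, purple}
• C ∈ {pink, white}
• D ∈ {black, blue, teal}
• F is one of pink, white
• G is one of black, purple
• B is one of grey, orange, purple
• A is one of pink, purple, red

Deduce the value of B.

The 2 variables C and F are confined to {pink, white}, which locks those values in; drop them from A.
E and G between them cover only {black, purple} — a naked pair. Remove those values from A, B, D, H.
A's domain is down to {red}, so A = red.
That leaves H = orange. Remove orange from B.
So B = grey.

grey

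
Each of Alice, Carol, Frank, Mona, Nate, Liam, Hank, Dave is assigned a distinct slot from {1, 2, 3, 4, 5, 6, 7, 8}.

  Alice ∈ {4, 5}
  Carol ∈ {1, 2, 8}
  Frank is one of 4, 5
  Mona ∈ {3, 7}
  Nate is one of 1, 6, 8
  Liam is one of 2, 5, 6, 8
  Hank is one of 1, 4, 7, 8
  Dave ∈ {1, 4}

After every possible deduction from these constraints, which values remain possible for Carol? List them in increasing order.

Among the 8 variables, 3 fits only Mona (and all 8 values in {1, 2, 3, 4, 5, 6, 7, 8} must be used), so Mona = 3.
Among the 7 still-open variables, 7 fits only Hank (and all 7 values in {1, 2, 4, 5, 6, 7, 8} must be used), so Hank = 7.
Alice and Frank between them cover only {4, 5} — a naked pair. Remove those values from Liam, Dave.
Dave's domain is down to {1}, so Dave = 1. Strike 1 from Carol, Nate.
No further eliminations apply; Carol can still be any of 2, 8.

2, 8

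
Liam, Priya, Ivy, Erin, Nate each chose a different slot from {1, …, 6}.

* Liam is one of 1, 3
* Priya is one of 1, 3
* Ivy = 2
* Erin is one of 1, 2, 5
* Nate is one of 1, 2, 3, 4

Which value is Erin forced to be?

5

Ivy's domain is down to {2}, so Ivy = 2. Eliminate 2 elsewhere: Erin, Nate.
Among the 4 still-open variables, 4 fits only Nate (and all 4 values in {1, 3, 4, 5} must be used), so Nate = 4.
The 3 still-open variables together cover exactly {1, 3, 5} — 3 values for 3 variables — and 5 appears only in Erin's list, so Erin = 5.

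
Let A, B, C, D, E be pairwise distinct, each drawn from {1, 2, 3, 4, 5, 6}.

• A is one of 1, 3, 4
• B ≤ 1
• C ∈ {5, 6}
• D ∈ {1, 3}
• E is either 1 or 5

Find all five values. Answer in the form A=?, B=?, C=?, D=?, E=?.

B's domain is down to {1}, so B = 1. Strike 1 from A, D, E.
D has just one choice, so D = 3. Remove 3 from A.
E has just one choice, so E = 5. Remove 5 from C.
That leaves A = 4.
C must be 6 (only option left).

A=4, B=1, C=6, D=3, E=5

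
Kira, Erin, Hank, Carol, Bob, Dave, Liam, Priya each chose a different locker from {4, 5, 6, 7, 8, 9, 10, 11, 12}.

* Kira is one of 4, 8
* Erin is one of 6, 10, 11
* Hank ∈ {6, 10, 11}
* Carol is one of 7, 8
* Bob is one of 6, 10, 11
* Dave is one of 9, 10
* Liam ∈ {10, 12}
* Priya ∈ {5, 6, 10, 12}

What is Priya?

5

The 3 variables Erin, Hank, Bob are confined to {6, 10, 11}, which locks those values in; drop them from Dave, Liam, Priya.
That leaves Dave = 9.
Liam has just one choice, so Liam = 12. Remove 12 from Priya.
So Priya = 5.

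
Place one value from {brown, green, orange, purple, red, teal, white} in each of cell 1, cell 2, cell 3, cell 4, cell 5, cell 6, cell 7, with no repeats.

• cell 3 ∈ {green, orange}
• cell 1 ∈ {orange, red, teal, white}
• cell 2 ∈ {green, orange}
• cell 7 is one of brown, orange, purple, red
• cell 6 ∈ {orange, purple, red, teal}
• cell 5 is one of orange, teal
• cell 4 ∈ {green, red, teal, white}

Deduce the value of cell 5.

Among the 7 variables, brown fits only cell 7 (and all 7 values in {brown, green, orange, purple, red, teal, white} must be used), so cell 7 = brown.
The 6 still-open variables draw from only 6 values {green, orange, purple, red, teal, white}, so each is used; only cell 6 can be purple, hence cell 6 = purple.
cell 2 and cell 3 share exactly the 2 values {green, orange}; by pigeonhole those values go to them, so strike green, orange from cell 1, cell 4, cell 5.
So cell 5 = teal.

teal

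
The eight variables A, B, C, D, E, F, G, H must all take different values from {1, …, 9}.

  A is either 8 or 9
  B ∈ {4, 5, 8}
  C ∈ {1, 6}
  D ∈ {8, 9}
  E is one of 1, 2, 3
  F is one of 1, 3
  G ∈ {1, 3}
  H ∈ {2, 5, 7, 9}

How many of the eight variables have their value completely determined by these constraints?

A and D between them cover only {8, 9} — a naked pair. Remove those values from B, H.
F and G between them cover only {1, 3} — a naked pair. Remove those values from C, E.
C must be 6 (only option left).
E's domain is down to {2}, so E = 2. Strike 2 from H.
Determined: C=6, E=2. The other variables each still have more than one consistent value. That makes 2.

2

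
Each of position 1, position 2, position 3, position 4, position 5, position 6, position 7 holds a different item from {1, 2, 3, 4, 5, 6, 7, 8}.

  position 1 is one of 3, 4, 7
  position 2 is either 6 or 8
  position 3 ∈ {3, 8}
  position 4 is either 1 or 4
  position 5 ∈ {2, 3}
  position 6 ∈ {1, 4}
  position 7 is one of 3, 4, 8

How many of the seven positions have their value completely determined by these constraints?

Among the 7 variables, 2 fits only position 5 (and all 7 values in {1, 2, 3, 4, 6, 7, 8} must be used), so position 5 = 2.
Among the 6 still-open variables, 6 fits only position 2 (and all 6 values in {1, 3, 4, 6, 7, 8} must be used), so position 2 = 6.
The 5 still-open variables together cover exactly {1, 3, 4, 7, 8} — 5 values for 5 variables — and 7 appears only in position 1's list, so position 1 = 7.
position 4 and position 6 between them cover only {1, 4} — a naked pair. Remove those values from position 7.
Determined: position 1=7, position 2=6, position 5=2. The other positions each still have more than one consistent value. That makes 3.

3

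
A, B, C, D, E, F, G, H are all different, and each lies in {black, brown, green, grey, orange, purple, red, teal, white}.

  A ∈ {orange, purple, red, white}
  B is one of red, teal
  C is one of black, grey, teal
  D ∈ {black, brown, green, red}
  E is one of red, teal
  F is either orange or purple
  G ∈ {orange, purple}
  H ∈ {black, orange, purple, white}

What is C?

The 2 variables B and E are confined to {red, teal}, which locks those values in; drop them from A, C, D.
F and G share exactly the 2 values {orange, purple}; by pigeonhole those values go to them, so strike orange, purple from A, H.
A's domain is down to {white}, so A = white. Strike white from H.
H has just one choice, so H = black. Strike black from C, D.
So C = grey.

grey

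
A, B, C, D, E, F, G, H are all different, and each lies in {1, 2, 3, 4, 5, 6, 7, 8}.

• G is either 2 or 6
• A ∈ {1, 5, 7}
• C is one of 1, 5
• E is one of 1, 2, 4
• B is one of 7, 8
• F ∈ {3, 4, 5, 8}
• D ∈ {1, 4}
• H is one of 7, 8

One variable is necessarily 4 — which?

D

The 8 variables draw from only 8 values {1, 2, 3, 4, 5, 6, 7, 8}, so each is used; only F can be 3, hence F = 3.
The 7 still-open variables together cover exactly {1, 2, 4, 5, 6, 7, 8} — 7 values for 7 variables — and 6 appears only in G's list, so G = 6.
The 6 still-open variables together cover exactly {1, 2, 4, 5, 7, 8} — 6 values for 6 variables — and 2 appears only in E's list, so E = 2.
The 5 still-open variables together cover exactly {1, 4, 5, 7, 8} — 5 values for 5 variables — and 4 appears only in D's list, so D = 4.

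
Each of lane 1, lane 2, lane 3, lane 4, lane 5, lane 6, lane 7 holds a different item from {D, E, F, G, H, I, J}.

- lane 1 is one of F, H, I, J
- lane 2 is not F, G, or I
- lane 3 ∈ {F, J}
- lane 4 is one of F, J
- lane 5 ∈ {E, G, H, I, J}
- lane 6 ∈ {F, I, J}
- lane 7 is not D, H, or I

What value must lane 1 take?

H

Among the 7 variables, D fits only lane 2 (and all 7 values in {D, E, F, G, H, I, J} must be used), so lane 2 = D.
The 2 variables lane 3 and lane 4 are confined to {F, J}, which locks those values in; drop them from lane 1, lane 5, lane 6, lane 7.
lane 6's domain is down to {I}, so lane 6 = I. Strike I from lane 1, lane 5.
So lane 1 = H.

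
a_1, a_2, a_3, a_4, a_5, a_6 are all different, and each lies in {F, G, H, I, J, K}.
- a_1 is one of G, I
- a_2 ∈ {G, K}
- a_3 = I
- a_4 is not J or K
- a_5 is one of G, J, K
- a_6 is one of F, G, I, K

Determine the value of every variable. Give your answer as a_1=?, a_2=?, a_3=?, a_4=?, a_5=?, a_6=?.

a_3 must be I (only option left). Strike I from a_1, a_4, a_6.
a_1 must be G (only option left). Remove G from a_2, a_4, a_5, a_6.
That leaves a_2 = K. Eliminate K elsewhere: a_5, a_6.
That leaves a_5 = J.
a_6 must be F (only option left). Eliminate F elsewhere: a_4.
a_4's domain is down to {H}, so a_4 = H.

a_1=G, a_2=K, a_3=I, a_4=H, a_5=J, a_6=F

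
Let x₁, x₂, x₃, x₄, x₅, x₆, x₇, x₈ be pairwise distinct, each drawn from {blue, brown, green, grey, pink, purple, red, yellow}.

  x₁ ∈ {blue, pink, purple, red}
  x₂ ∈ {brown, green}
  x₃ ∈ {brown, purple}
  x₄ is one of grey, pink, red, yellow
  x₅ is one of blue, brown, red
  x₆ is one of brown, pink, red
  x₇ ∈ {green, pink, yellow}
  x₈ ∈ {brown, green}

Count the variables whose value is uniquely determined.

3

The 8 variables draw from only 8 values {blue, brown, green, grey, pink, purple, red, yellow}, so each is used; only x₄ can be grey, hence x₄ = grey.
Among the 7 still-open variables, yellow fits only x₇ (and all 7 values in {blue, brown, green, pink, purple, red, yellow} must be used), so x₇ = yellow.
x₂ and x₈ share exactly the 2 values {brown, green}; by pigeonhole those values go to them, so strike brown, green from x₃, x₅, x₆.
x₃ must be purple (only option left). Strike purple from x₁.
Determined: x₃=purple, x₄=grey, x₇=yellow. The other variables each still have more than one consistent value. That makes 3.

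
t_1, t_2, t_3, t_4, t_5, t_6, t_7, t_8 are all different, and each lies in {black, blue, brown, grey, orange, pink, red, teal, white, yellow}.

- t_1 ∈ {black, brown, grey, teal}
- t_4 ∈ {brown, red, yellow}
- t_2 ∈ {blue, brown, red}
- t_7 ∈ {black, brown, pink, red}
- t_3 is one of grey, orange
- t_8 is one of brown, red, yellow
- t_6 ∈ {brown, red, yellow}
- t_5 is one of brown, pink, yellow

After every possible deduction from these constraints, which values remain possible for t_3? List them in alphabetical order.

grey, orange

t_4, t_6, t_8 share exactly the 3 values {brown, red, yellow}; by pigeonhole those values go to them, so strike brown, red, yellow from t_1, t_2, t_5, t_7.
t_2 has just one choice, so t_2 = blue.
t_5 has just one choice, so t_5 = pink. So t_7 can't be pink.
That leaves t_7 = black. Strike black from t_1.
No further eliminations apply; t_3 can still be any of grey, orange.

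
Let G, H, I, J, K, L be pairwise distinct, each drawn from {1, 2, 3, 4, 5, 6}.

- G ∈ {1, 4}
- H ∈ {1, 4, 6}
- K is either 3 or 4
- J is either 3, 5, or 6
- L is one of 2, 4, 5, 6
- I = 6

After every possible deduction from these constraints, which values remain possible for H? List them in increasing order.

I has just one choice, so I = 6. Strike 6 from H, J, L.
Among the 5 still-open variables, 2 fits only L (and all 5 values in {1, 2, 3, 4, 5} must be used), so L = 2.
The 4 still-open variables together cover exactly {1, 3, 4, 5} — 4 values for 4 variables — and 5 appears only in J's list, so J = 5.
The 3 still-open variables draw from only 3 values {1, 3, 4}, so each is used; only K can be 3, hence K = 3.
No further eliminations apply; H can still be any of 1, 4.

1, 4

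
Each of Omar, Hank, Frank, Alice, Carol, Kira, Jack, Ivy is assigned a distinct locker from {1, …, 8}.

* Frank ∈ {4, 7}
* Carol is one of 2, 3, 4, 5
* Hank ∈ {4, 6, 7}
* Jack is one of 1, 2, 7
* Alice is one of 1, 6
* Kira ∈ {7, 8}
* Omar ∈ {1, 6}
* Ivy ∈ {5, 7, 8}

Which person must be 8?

The 8 variables together cover exactly {1, 2, 3, 4, 5, 6, 7, 8} — 8 values for 8 variables — and 3 appears only in Carol's list, so Carol = 3.
The 7 still-open variables draw from only 7 values {1, 2, 4, 5, 6, 7, 8}, so each is used; only Jack can be 2, hence Jack = 2.
The 6 still-open variables draw from only 6 values {1, 4, 5, 6, 7, 8}, so each is used; only Ivy can be 5, hence Ivy = 5.
The 5 still-open variables together cover exactly {1, 4, 6, 7, 8} — 5 values for 5 variables — and 8 appears only in Kira's list, so Kira = 8.

Kira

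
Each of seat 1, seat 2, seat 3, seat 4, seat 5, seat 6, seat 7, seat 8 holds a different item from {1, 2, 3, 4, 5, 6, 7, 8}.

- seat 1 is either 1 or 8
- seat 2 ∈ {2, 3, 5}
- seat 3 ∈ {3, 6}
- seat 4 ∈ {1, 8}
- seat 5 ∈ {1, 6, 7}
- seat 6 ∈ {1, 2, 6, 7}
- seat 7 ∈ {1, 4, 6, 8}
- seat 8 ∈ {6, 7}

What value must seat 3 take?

3

The 8 variables together cover exactly {1, 2, 3, 4, 5, 6, 7, 8} — 8 values for 8 variables — and 4 appears only in seat 7's list, so seat 7 = 4.
The 7 still-open variables together cover exactly {1, 2, 3, 5, 6, 7, 8} — 7 values for 7 variables — and 5 appears only in seat 2's list, so seat 2 = 5.
Among the 6 still-open variables, 2 fits only seat 6 (and all 6 values in {1, 2, 3, 6, 7, 8} must be used), so seat 6 = 2.
The 5 still-open variables draw from only 5 values {1, 3, 6, 7, 8}, so each is used; only seat 3 can be 3, hence seat 3 = 3.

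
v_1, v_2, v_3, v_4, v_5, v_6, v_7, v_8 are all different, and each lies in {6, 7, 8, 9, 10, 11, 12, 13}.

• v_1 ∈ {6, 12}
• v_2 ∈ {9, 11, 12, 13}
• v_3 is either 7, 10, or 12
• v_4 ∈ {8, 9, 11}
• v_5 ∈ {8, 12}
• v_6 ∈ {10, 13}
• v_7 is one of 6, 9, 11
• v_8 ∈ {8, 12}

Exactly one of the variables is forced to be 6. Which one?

Among the 8 variables, 7 fits only v_3 (and all 8 values in {6, 7, 8, 9, 10, 11, 12, 13} must be used), so v_3 = 7.
The 7 still-open variables draw from only 7 values {6, 8, 9, 10, 11, 12, 13}, so each is used; only v_6 can be 10, hence v_6 = 10.
Among the 6 still-open variables, 13 fits only v_2 (and all 6 values in {6, 8, 9, 11, 12, 13} must be used), so v_2 = 13.
The 2 variables v_5 and v_8 are confined to {8, 12}, which locks those values in; drop them from v_1, v_4.
So 6 goes to v_1.

v_1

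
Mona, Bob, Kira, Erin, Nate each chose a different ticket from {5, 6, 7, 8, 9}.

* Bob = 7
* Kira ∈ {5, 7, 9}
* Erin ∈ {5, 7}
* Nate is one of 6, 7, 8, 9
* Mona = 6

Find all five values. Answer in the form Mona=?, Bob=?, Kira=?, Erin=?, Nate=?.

Mona must be 6 (only option left). Strike 6 from Nate.
Bob must be 7 (only option left). So Kira, Erin, Nate can't be 7.
Erin must be 5 (only option left). Strike 5 from Kira.
Kira has just one choice, so Kira = 9. Eliminate 9 elsewhere: Nate.
Nate must be 8 (only option left).

Mona=6, Bob=7, Kira=9, Erin=5, Nate=8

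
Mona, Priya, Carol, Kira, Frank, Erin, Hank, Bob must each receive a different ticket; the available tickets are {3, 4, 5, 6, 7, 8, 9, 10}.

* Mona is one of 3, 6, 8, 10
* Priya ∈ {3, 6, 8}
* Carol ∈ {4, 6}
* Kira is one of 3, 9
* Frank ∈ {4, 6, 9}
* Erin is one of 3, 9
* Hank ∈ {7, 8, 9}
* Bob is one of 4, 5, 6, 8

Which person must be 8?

The 8 variables draw from only 8 values {3, 4, 5, 6, 7, 8, 9, 10}, so each is used; only Bob can be 5, hence Bob = 5.
The 7 still-open variables draw from only 7 values {3, 4, 6, 7, 8, 9, 10}, so each is used; only Hank can be 7, hence Hank = 7.
Among the 6 still-open variables, 10 fits only Mona (and all 6 values in {3, 4, 6, 8, 9, 10} must be used), so Mona = 10.
The 5 still-open variables draw from only 5 values {3, 4, 6, 8, 9}, so each is used; only Priya can be 8, hence Priya = 8.

Priya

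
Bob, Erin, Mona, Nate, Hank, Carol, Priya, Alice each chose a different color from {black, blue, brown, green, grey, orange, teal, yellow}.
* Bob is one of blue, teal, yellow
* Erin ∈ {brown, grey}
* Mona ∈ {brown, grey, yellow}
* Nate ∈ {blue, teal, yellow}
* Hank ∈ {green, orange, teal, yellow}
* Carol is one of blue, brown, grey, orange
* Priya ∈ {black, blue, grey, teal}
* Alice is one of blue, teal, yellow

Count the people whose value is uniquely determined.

The 8 variables draw from only 8 values {black, blue, brown, green, grey, orange, teal, yellow}, so each is used; only Priya can be black, hence Priya = black.
The 7 still-open variables together cover exactly {blue, brown, green, grey, orange, teal, yellow} — 7 values for 7 variables — and green appears only in Hank's list, so Hank = green.
The 6 still-open variables draw from only 6 values {blue, brown, grey, orange, teal, yellow}, so each is used; only Carol can be orange, hence Carol = orange.
Bob, Nate, Alice share exactly the 3 values {blue, teal, yellow}; by pigeonhole those values go to them, so strike blue, teal, yellow from Mona.
Determined: Hank=green, Carol=orange, Priya=black. The other people each still have more than one consistent value. That makes 3.

3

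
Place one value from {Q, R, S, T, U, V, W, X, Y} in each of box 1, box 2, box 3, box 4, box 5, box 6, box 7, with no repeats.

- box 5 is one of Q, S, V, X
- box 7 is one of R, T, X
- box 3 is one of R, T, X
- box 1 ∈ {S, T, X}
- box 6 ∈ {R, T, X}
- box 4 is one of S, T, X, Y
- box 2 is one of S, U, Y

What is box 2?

The 3 variables box 3, box 6, box 7 are confined to {R, T, X}, which locks those values in; drop them from box 1, box 4, box 5.
box 1's domain is down to {S}, so box 1 = S. Eliminate S elsewhere: box 2, box 4, box 5.
box 4's domain is down to {Y}, so box 4 = Y. So box 2 can't be Y.
So box 2 = U.

U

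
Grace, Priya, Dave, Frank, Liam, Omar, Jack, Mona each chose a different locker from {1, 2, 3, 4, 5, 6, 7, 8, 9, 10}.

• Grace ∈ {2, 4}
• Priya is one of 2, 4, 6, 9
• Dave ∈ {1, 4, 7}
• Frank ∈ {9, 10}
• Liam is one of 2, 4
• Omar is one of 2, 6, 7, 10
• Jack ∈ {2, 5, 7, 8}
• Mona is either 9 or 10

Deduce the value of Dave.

The 2 variables Grace and Liam are confined to {2, 4}, which locks those values in; drop them from Priya, Dave, Omar, Jack.
The 2 variables Frank and Mona are confined to {9, 10}, which locks those values in; drop them from Priya, Omar.
That leaves Priya = 6. Remove 6 from Omar.
Omar must be 7 (only option left). So Dave, Jack can't be 7.
So Dave = 1.

1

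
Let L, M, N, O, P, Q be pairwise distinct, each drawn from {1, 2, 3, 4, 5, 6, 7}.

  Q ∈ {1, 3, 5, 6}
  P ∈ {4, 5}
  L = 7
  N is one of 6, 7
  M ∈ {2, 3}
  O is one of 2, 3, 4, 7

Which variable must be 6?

N

L must be 7 (only option left). So N, O can't be 7.
So 6 goes to N.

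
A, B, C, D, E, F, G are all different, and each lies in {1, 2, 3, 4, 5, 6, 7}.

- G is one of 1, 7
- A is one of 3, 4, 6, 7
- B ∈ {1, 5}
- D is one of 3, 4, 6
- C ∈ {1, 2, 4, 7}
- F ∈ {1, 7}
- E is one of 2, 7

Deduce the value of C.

4

The 7 variables draw from only 7 values {1, 2, 3, 4, 5, 6, 7}, so each is used; only B can be 5, hence B = 5.
The 2 variables F and G are confined to {1, 7}, which locks those values in; drop them from A, C, E.
E's domain is down to {2}, so E = 2. Strike 2 from C.
So C = 4.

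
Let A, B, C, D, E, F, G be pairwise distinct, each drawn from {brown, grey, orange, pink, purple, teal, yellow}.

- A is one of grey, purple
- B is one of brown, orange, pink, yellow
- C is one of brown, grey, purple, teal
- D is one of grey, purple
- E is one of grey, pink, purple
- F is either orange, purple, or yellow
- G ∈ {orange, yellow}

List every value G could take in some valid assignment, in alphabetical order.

orange, yellow

The 7 variables together cover exactly {brown, grey, orange, pink, purple, teal, yellow} — 7 values for 7 variables — and teal appears only in C's list, so C = teal.
Among the 6 still-open variables, brown fits only B (and all 6 values in {brown, grey, orange, pink, purple, yellow} must be used), so B = brown.
Among the 5 still-open variables, pink fits only E (and all 5 values in {grey, orange, pink, purple, yellow} must be used), so E = pink.
The 2 variables A and D are confined to {grey, purple}, which locks those values in; drop them from F.
No further eliminations apply; G can still be any of orange, yellow.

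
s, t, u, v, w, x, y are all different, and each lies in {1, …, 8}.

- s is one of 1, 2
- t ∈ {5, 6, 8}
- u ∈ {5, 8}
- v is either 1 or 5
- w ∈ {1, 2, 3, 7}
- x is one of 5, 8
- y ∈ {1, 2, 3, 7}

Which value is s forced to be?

2

The 7 variables draw from only 7 values {1, 2, 3, 5, 6, 7, 8}, so each is used; only t can be 6, hence t = 6.
u and x share exactly the 2 values {5, 8}; by pigeonhole those values go to them, so strike 5, 8 from v.
That leaves v = 1. Remove 1 from s, w, y.
So s = 2.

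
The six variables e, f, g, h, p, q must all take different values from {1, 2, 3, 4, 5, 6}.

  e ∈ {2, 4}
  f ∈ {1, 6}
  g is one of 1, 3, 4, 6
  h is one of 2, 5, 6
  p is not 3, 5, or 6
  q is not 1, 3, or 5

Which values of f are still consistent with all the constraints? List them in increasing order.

The 6 variables draw from only 6 values {1, 2, 3, 4, 5, 6}, so each is used; only g can be 3, hence g = 3.
Among the 5 still-open variables, 5 fits only h (and all 5 values in {1, 2, 4, 5, 6} must be used), so h = 5.
No further eliminations apply; f can still be any of 1, 6.

1, 6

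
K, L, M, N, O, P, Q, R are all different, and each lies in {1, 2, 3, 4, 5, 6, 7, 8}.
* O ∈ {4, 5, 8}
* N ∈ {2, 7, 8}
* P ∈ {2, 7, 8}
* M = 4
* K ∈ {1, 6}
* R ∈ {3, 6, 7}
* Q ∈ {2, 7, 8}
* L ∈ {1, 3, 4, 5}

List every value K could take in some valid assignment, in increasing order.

M must be 4 (only option left). Strike 4 from L, O.
N, P, Q between them cover only {2, 7, 8} — a naked triple. Remove those values from O, R.
O must be 5 (only option left). So L can't be 5.
No further eliminations apply; K can still be any of 1, 6.

1, 6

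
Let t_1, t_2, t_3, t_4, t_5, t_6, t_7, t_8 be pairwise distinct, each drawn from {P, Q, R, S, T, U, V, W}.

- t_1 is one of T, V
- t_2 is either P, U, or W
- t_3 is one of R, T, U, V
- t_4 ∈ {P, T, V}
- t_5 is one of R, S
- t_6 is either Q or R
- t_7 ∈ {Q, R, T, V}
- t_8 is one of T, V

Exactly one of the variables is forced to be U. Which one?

t_3

The 8 variables together cover exactly {P, Q, R, S, T, U, V, W} — 8 values for 8 variables — and S appears only in t_5's list, so t_5 = S.
The 7 still-open variables draw from only 7 values {P, Q, R, T, U, V, W}, so each is used; only t_2 can be W, hence t_2 = W.
The 6 still-open variables together cover exactly {P, Q, R, T, U, V} — 6 values for 6 variables — and P appears only in t_4's list, so t_4 = P.
The 5 still-open variables draw from only 5 values {Q, R, T, U, V}, so each is used; only t_3 can be U, hence t_3 = U.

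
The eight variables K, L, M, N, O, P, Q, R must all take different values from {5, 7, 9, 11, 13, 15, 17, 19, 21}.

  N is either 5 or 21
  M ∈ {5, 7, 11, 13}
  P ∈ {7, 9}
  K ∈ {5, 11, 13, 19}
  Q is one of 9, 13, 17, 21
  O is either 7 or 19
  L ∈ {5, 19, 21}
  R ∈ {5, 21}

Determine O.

7

Among the 8 variables, 17 fits only Q (and all 8 values in {5, 7, 9, 11, 13, 17, 19, 21} must be used), so Q = 17.
The 7 still-open variables draw from only 7 values {5, 7, 9, 11, 13, 19, 21}, so each is used; only P can be 9, hence P = 9.
N and R share exactly the 2 values {5, 21}; by pigeonhole those values go to them, so strike 5, 21 from K, L, M.
L's domain is down to {19}, so L = 19. Strike 19 from K, O.
So O = 7.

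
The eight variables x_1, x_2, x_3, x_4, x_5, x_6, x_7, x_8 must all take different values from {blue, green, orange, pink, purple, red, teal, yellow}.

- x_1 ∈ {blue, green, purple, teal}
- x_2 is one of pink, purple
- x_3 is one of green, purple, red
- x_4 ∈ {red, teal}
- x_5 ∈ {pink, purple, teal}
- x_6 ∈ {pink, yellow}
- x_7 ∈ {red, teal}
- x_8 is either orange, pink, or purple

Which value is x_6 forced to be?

The 8 variables draw from only 8 values {blue, green, orange, pink, purple, red, teal, yellow}, so each is used; only x_1 can be blue, hence x_1 = blue.
The 7 still-open variables draw from only 7 values {green, orange, pink, purple, red, teal, yellow}, so each is used; only x_3 can be green, hence x_3 = green.
The 6 still-open variables together cover exactly {orange, pink, purple, red, teal, yellow} — 6 values for 6 variables — and orange appears only in x_8's list, so x_8 = orange.
Among the 5 still-open variables, yellow fits only x_6 (and all 5 values in {pink, purple, red, teal, yellow} must be used), so x_6 = yellow.

yellow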